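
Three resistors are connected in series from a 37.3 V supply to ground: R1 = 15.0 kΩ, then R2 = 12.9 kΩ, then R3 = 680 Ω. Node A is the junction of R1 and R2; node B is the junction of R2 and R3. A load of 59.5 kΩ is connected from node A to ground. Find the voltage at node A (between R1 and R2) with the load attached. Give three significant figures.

V ≈ 15.8 V

Below node A the series string R2+R3 = 13580 Ω sits in parallel with the 59500 Ω load: 11060 Ω.
V_A = 37.3 × 11060/(15000 + 11060) = 15.8 V.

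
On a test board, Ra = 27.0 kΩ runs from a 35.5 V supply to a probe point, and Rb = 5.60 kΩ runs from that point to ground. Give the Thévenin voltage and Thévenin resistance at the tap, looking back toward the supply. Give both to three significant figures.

V_th is the open-circuit tap voltage: 35.5 × 5.60/(27.0 + 5.60) = 6.10 V.
With the supply zeroed, Ra and Rb appear in parallel from the tap: R_th = Ra‖Rb = (27.0 × 5.60)/32.60 = 4.64 kΩ.

V_th = 6.10 V, R_th = 4.64 kΩ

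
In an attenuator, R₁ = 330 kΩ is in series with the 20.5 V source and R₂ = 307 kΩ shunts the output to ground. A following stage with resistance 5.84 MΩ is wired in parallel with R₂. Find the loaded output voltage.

V_out ≈ 9.62 V

The load sits in parallel with R₂: R₂‖R_L = (307 × 5840) / (307 + 5840) = 291.7 kΩ.
V_out = 20.5 × 291.7 / (330 + 291.7) = 20.5 × 291.7/621.7 = 9.62 V.
(Unloaded it would have been 9.88 V.)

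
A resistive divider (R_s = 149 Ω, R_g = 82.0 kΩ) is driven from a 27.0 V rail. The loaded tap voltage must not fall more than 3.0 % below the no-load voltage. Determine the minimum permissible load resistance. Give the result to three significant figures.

R_L(min) ≈ 4.81 kΩ

Output resistance R_th = R_s‖R_g = (149 × 82000)/82150 = 148.7 Ω.
The fractional drop is R_th/(R_th + R_L); requiring this ≤ 0.0300 gives R_L ≥ R_th(1/0.0300 − 1) = 148.7 × 32.33 = 4.81 kΩ.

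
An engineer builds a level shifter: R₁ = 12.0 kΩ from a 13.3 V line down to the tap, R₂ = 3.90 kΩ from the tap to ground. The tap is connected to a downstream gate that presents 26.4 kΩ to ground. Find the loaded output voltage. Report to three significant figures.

V_out ≈ 2.94 V

The load sits in parallel with R₂: R₂‖R_L = (3.90 × 26.4) / (3.90 + 26.4) = 3.398 kΩ.
V_out = 13.3 × 3.398 / (12.0 + 3.398) = 13.3 × 3.398/15.40 = 2.94 V.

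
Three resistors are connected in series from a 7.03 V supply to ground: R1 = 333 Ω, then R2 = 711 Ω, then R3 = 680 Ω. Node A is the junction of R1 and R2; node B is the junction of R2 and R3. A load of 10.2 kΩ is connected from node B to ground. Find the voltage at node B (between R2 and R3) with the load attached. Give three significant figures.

V ≈ 2.67 V

At node B, R3 is in parallel with the load: R3‖R_L = 637.5 Ω.
Below node A the resistance is R2 + (R3‖R_L) = 1348 Ω, so V_A = 7.03 × 1348/1682 = 5.638 V.
Then V_B = V_A × (R3‖R_L)/(R2 + R3‖R_L) = 5.638 × 637.5/1348 = 2.67 V.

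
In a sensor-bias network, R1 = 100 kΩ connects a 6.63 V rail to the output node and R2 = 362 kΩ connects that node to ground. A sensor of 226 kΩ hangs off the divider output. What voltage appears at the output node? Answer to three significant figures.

V_out ≈ 3.86 V

The load sits in parallel with R2: R2‖R_L = (362 × 226) / (362 + 226) = 139.1 kΩ.
V_out = 6.63 × 139.1 / (100 + 139.1) = 6.63 × 139.1/239.1 = 3.86 V.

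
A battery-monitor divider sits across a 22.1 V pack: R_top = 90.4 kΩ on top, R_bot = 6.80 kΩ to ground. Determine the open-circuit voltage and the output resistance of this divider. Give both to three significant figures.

V_th = 1.55 V, R_th = 6.32 kΩ

V_th is the open-circuit tap voltage: 22.1 × 6.80/(90.4 + 6.80) = 1.55 V.
With the supply zeroed, R_top and R_bot appear in parallel from the tap: R_th = R_top‖R_bot = (90.4 × 6.80)/97.20 = 6.32 kΩ.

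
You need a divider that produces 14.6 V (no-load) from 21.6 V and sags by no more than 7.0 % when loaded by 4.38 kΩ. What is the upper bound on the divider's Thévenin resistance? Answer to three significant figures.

Loading drop = R_th/(R_th + R_L) ≤ 0.0700, so R_th ≤ R_L · ε/(1−ε) = 4.38 kΩ × 0.0700/0.9300 = 330 Ω.
(Any R1, R2 with R2/(R1+R2) = 0.676 and R1‖R2 ≤ 330 Ω will meet the spec.)

R_th ≤ 330 Ω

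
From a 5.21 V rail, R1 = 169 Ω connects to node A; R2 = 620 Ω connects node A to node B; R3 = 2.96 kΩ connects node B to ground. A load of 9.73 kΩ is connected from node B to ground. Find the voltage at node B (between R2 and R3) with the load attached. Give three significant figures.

V ≈ 3.87 V

At node B, R3 is in parallel with the load: R3‖R_L = 2270 Ω.
Below node A the resistance is R2 + (R3‖R_L) = 2890 Ω, so V_A = 5.21 × 2890/3059 = 4.922 V.
Then V_B = V_A × (R3‖R_L)/(R2 + R3‖R_L) = 4.922 × 2270/2890 = 3.87 V.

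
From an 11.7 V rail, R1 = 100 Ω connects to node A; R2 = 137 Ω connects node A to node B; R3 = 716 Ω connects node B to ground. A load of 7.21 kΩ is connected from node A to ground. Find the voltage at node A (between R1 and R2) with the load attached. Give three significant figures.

V ≈ 10.3 V

Below node A the series string R2+R3 = 853.0 Ω sits in parallel with the 7210 Ω load: 762.8 Ω.
V_A = 11.7 × 762.8/(100 + 762.8) = 10.3 V.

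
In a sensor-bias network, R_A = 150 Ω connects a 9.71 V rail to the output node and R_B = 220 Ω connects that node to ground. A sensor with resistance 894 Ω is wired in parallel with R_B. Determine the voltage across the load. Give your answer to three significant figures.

V_out ≈ 5.25 V

The load sits in parallel with R_B: R_B‖R_L = (220 × 894) / (220 + 894) = 176.6 Ω.
V_out = 9.71 × 176.6 / (150 + 176.6) = 9.71 × 176.6/326.6 = 5.25 V.
(Unloaded it would have been 5.77 V.)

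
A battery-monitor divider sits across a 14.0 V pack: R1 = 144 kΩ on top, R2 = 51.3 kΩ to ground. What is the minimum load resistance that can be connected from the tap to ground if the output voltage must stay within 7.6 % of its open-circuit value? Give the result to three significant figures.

Output resistance R_th = R1‖R2 = (144 × 51.3)/195.3 = 37.82 kΩ.
The fractional drop is R_th/(R_th + R_L); requiring this ≤ 0.0760 gives R_L ≥ R_th(1/0.0760 − 1) = 37.82 × 12.16 = 460 kΩ.

R_L(min) ≈ 460 kΩ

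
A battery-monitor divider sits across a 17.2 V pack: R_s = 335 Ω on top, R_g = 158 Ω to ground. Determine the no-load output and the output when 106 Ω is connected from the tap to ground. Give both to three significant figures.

Unloaded: 5.51 V; loaded: 2.74 V

Open-circuit: V = 17.2 × 158/(335 + 158) = 5.51 V.
With the load, R_g becomes R_g‖R_L = 63.44 Ω, so V = 17.2 × 63.44/398.4 = 2.74 V.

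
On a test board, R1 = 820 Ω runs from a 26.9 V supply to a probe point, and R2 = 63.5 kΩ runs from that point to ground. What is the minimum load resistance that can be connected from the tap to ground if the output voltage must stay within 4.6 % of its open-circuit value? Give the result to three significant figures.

Output resistance R_th = R1‖R2 = (820 × 63500)/64320 = 809.5 Ω.
The fractional drop is R_th/(R_th + R_L); requiring this ≤ 0.0460 gives R_L ≥ R_th(1/0.0460 − 1) = 809.5 × 20.74 = 16.8 kΩ.

R_L(min) ≈ 16.8 kΩ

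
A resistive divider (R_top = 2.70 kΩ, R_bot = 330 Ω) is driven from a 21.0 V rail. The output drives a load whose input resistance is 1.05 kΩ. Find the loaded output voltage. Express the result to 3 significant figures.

V_out ≈ 1.79 V

The load sits in parallel with R_bot: R_bot‖R_L = (330 × 1050) / (330 + 1050) = 251.1 Ω.
V_out = 21.0 × 251.1 / (2700 + 251.1) = 21.0 × 251.1/2951 = 1.79 V.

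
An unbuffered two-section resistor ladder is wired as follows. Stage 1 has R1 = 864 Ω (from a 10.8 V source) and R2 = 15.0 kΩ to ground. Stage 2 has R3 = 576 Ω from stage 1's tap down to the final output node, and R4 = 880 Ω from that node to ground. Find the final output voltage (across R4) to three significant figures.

Stage 2 presents R3+R4 = 1456 Ω as a load on stage 1's tap.
Stage 1's lower leg becomes R2‖(R3+R4) = 1327 Ω, so V_mid = 10.8 × 1327/2191 = 6.541 V.
Stage 2 is itself unloaded: V_out = V_mid × R4/(R3+R4) = 6.541 × 880/1456 = 3.95 V.

V_out ≈ 3.95 V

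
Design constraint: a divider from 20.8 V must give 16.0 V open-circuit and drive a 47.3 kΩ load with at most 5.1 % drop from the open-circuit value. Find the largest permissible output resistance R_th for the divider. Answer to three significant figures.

R_th ≤ 2.54 kΩ

Loading drop = R_th/(R_th + R_L) ≤ 0.0510, so R_th ≤ R_L · ε/(1−ε) = 47.3 kΩ × 0.0510/0.9490 = 2.54 kΩ.
(Any R1, R2 with R2/(R1+R2) = 0.769 and R1‖R2 ≤ 2.54 kΩ will meet the spec.)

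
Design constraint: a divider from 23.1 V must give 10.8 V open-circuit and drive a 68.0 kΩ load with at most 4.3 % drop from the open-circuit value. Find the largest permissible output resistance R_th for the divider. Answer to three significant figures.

Loading drop = R_th/(R_th + R_L) ≤ 0.0430, so R_th ≤ R_L · ε/(1−ε) = 68.0 kΩ × 0.0430/0.9570 = 3.06 kΩ.

R_th ≤ 3.06 kΩ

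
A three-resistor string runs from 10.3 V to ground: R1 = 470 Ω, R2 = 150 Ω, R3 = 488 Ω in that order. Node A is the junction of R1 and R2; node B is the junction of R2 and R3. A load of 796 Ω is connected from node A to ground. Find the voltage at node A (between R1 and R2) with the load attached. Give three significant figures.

Below node A the series string R2+R3 = 638.0 Ω sits in parallel with the 796 Ω load: 354.1 Ω.
V_A = 10.3 × 354.1/(470 + 354.1) = 4.43 V.

V ≈ 4.43 V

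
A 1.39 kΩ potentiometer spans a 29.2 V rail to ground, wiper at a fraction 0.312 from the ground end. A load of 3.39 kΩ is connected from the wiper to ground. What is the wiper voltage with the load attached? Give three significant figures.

The wiper splits the pot into (1−α)R = 956.3 Ω above and αR = 433.7 Ω below.
Lower section ‖ load = 384.5 Ω.
V_wiper = 29.2 × 384.5/(956.3 + 384.5) = 8.37 V.

V ≈ 8.37 V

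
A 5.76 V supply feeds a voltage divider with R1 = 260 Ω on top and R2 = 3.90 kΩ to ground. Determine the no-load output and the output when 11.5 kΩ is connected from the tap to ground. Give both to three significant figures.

Open-circuit: V = 5.76 × 3900/(260 + 3900) = 5.40 V.
With the load, R2 becomes R2‖R_L = 2912 Ω, so V = 5.76 × 2912/3172 = 5.29 V.

Unloaded: 5.40 V; loaded: 5.29 V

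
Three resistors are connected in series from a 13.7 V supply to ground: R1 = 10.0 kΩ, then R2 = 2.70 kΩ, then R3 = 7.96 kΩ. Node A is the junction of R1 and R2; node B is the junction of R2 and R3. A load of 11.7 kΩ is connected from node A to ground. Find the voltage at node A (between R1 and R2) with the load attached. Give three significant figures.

Below node A the series string R2+R3 = 10.66 kΩ sits in parallel with the 11.7 kΩ load: 5.578 kΩ.
V_A = 13.7 × 5.578/(10.0 + 5.578) = 4.91 V.

V ≈ 4.91 V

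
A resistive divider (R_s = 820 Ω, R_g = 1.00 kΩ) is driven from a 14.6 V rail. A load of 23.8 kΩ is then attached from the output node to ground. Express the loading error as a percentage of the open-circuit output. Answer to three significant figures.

1.86 %

The divider's output (Thévenin) resistance is R_s‖R_g = 450.5 Ω.
Fractional drop under load = R_th/(R_th + R_L) = 450.5 / (450.5 + 23800) = 0.01858.
So the output falls by 1.86 %.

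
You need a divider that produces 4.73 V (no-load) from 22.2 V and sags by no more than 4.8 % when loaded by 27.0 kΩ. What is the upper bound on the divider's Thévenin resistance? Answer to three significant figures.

Loading drop = R_th/(R_th + R_L) ≤ 0.0480, so R_th ≤ R_L · ε/(1−ε) = 27.0 kΩ × 0.0480/0.9520 = 1.36 kΩ.

R_th ≤ 1.36 kΩ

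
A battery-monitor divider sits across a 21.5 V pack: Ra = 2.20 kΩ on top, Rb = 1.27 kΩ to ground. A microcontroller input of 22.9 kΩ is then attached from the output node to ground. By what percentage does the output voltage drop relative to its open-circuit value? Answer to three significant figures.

3.40 %

The divider's output (Thévenin) resistance is Ra‖Rb = 0.8052 kΩ.
Fractional drop under load = R_th/(R_th + R_L) = 0.8052 / (0.8052 + 22.9) = 0.03397.
So the output falls by 3.40 %.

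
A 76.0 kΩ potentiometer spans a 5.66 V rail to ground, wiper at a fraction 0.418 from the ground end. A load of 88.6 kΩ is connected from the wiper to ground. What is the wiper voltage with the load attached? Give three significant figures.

V ≈ 1.96 V

The wiper splits the pot into (1−α)R = 44.23 kΩ above and αR = 31.77 kΩ below.
Lower section ‖ load = 23.38 kΩ.
V_wiper = 5.66 × 23.38/(44.23 + 23.38) = 1.96 V.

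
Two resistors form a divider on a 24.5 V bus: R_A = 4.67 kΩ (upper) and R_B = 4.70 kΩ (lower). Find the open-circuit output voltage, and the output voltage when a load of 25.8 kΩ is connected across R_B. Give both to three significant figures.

Unloaded: 12.3 V; loaded: 11.3 V

Open-circuit: V = 24.5 × 4.70/(4.67 + 4.70) = 12.3 V.
With the load, R_B becomes R_B‖R_L = 3.976 kΩ, so V = 24.5 × 3.976/8.646 = 11.3 V.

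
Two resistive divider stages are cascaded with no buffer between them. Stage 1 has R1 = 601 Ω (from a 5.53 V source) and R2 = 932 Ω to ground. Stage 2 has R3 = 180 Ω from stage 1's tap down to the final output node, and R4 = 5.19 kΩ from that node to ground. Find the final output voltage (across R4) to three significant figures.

V_out ≈ 3.04 V

Stage 2 presents R3+R4 = 5370 Ω as a load on stage 1's tap.
Stage 1's lower leg becomes R2‖(R3+R4) = 794.2 Ω, so V_mid = 5.53 × 794.2/1395 = 3.148 V.
Stage 2 is itself unloaded: V_out = V_mid × R4/(R3+R4) = 3.148 × 5190/5370 = 3.04 V.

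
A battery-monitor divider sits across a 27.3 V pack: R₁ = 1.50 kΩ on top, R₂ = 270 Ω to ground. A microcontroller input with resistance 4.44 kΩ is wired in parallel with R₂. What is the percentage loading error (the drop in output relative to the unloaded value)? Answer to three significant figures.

The divider's output (Thévenin) resistance is R₁‖R₂ = 228.8 Ω.
Fractional drop under load = R_th/(R_th + R_L) = 228.8 / (228.8 + 4440) = 0.04901.
So the output falls by 4.90 %.

4.90 %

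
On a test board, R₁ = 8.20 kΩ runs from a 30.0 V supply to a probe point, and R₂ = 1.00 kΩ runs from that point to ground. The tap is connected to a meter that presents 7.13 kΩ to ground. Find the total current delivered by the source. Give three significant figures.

R₂‖R_L = 0.8770 kΩ, so the source sees R₁ + R₂‖R_L = 9.077 kΩ.
I = 30.0 V / 9.077 kΩ = 3.31 mA.

I ≈ 3.31 mA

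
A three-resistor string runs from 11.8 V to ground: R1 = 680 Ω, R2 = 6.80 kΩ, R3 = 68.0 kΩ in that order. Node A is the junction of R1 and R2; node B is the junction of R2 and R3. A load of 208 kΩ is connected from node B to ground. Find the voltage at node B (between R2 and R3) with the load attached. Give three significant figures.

At node B, R3 is in parallel with the load: R3‖R_L = 51250 Ω.
Below node A the resistance is R2 + (R3‖R_L) = 58050 Ω, so V_A = 11.8 × 58050/58730 = 11.66 V.
Then V_B = V_A × (R3‖R_L)/(R2 + R3‖R_L) = 11.66 × 51250/58050 = 10.3 V.

V ≈ 10.3 V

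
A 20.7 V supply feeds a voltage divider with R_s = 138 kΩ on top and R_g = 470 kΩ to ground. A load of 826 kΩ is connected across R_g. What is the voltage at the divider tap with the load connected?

V_out ≈ 14.2 V

The load sits in parallel with R_g: R_g‖R_L = (470 × 826) / (470 + 826) = 299.6 kΩ.
V_out = 20.7 × 299.6 / (138 + 299.6) = 20.7 × 299.6/437.6 = 14.2 V.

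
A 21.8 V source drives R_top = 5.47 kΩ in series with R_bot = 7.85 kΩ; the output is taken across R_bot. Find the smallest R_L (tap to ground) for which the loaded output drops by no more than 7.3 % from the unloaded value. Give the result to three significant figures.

R_L(min) ≈ 40.9 kΩ

Output resistance R_th = R_top‖R_bot = (5.47 × 7.85)/13.32 = 3.224 kΩ.
The fractional drop is R_th/(R_th + R_L); requiring this ≤ 0.0730 gives R_L ≥ R_th(1/0.0730 − 1) = 3.224 × 12.70 = 40.9 kΩ.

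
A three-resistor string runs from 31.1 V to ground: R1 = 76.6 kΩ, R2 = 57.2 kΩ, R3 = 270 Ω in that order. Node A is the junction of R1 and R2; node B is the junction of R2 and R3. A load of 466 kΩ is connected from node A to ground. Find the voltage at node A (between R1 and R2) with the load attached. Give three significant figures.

V ≈ 12.5 V

Below node A the series string R2+R3 = 57470 Ω sits in parallel with the 466000 Ω load: 51160 Ω.
V_A = 31.1 × 51160/(76600 + 51160) = 12.5 V.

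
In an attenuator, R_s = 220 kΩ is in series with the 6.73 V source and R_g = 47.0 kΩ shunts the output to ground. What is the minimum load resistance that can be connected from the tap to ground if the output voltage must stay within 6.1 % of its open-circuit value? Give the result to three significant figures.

Output resistance R_th = R_s‖R_g = (220 × 47.0)/267.0 = 38.73 kΩ.
The fractional drop is R_th/(R_th + R_L); requiring this ≤ 0.0610 gives R_L ≥ R_th(1/0.0610 − 1) = 38.73 × 15.39 = 596 kΩ.

R_L(min) ≈ 596 kΩ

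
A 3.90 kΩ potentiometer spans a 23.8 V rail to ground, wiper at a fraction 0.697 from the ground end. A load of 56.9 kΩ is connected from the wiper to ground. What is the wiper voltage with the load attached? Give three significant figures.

The wiper splits the pot into (1−α)R = 1.182 kΩ above and αR = 2.718 kΩ below.
Lower section ‖ load = 2.594 kΩ.
V_wiper = 23.8 × 2.594/(1.182 + 2.594) = 16.4 V.

V ≈ 16.4 V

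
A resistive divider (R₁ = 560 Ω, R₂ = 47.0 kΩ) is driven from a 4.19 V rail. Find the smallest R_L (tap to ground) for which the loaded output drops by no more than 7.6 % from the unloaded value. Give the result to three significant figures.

R_L(min) ≈ 6.73 kΩ

Output resistance R_th = R₁‖R₂ = (560 × 47000)/47560 = 553.4 Ω.
The fractional drop is R_th/(R_th + R_L); requiring this ≤ 0.0760 gives R_L ≥ R_th(1/0.0760 − 1) = 553.4 × 12.16 = 6.73 kΩ.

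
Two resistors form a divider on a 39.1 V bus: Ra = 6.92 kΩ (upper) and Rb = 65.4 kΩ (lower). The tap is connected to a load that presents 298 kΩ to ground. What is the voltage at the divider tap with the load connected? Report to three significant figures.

The load sits in parallel with Rb: Rb‖R_L = (65.4 × 298) / (65.4 + 298) = 53.63 kΩ.
V_out = 39.1 × 53.63 / (6.92 + 53.63) = 39.1 × 53.63/60.55 = 34.6 V.

V_out ≈ 34.6 V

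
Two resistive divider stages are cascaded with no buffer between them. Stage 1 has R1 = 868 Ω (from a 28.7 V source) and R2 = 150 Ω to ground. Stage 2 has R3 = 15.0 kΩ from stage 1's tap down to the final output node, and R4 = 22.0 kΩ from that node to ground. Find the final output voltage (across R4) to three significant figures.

V_out ≈ 2.51 V

Stage 2 presents R3+R4 = 37000 Ω as a load on stage 1's tap.
Stage 1's lower leg becomes R2‖(R3+R4) = 149.4 Ω, so V_mid = 28.7 × 149.4/1017 = 4.214 V.
Stage 2 is itself unloaded: V_out = V_mid × R4/(R3+R4) = 4.214 × 22000/37000 = 2.51 V.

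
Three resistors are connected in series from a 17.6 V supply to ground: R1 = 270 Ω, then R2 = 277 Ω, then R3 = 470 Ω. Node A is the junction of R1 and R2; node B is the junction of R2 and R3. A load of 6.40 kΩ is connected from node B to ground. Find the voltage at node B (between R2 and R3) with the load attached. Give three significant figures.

At node B, R3 is in parallel with the load: R3‖R_L = 437.8 Ω.
Below node A the resistance is R2 + (R3‖R_L) = 714.8 Ω, so V_A = 17.6 × 714.8/984.8 = 12.77 V.
Then V_B = V_A × (R3‖R_L)/(R2 + R3‖R_L) = 12.77 × 437.8/714.8 = 7.82 V.

V ≈ 7.82 V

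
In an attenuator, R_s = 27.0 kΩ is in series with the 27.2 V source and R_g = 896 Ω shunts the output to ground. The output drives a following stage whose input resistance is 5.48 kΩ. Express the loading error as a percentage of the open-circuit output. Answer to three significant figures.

The divider's output (Thévenin) resistance is R_s‖R_g = 867.2 Ω.
Fractional drop under load = R_th/(R_th + R_L) = 867.2 / (867.2 + 5480) = 0.1366.
So the output falls by 13.7 %.

13.7 %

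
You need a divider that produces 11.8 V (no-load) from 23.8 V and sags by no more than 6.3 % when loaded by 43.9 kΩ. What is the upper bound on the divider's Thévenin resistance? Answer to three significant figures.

R_th ≤ 2.95 kΩ

Loading drop = R_th/(R_th + R_L) ≤ 0.0630, so R_th ≤ R_L · ε/(1−ε) = 43.9 kΩ × 0.0630/0.9370 = 2.95 kΩ.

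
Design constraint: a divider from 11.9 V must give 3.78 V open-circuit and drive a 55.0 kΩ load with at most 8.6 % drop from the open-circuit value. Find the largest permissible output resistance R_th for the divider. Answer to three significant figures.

R_th ≤ 5.18 kΩ

Loading drop = R_th/(R_th + R_L) ≤ 0.0860, so R_th ≤ R_L · ε/(1−ε) = 55.0 kΩ × 0.0860/0.9140 = 5.18 kΩ.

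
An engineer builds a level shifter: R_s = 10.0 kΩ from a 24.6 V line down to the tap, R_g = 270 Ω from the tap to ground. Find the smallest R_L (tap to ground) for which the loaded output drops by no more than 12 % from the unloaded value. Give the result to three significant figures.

Output resistance R_th = R_s‖R_g = (10000 × 270)/10270 = 262.9 Ω.
The fractional drop is R_th/(R_th + R_L); requiring this ≤ 0.120 gives R_L ≥ R_th(1/0.120 − 1) = 262.9 × 7.333 = 1.93 kΩ.

R_L(min) ≈ 1.93 kΩ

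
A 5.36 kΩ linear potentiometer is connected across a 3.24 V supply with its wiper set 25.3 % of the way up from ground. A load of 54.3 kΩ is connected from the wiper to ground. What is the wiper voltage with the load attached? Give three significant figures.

V ≈ 0.805 V

The wiper splits the pot into (1−α)R = 4.004 kΩ above and αR = 1.356 kΩ below.
Lower section ‖ load = 1.323 kΩ.
V_wiper = 3.24 × 1.323/(4.004 + 1.323) = 0.805 V.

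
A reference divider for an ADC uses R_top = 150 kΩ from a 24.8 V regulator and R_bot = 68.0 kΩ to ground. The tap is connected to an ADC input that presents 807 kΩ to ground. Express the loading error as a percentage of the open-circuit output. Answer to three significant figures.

5.48 %

The divider's output (Thévenin) resistance is R_top‖R_bot = 46.79 kΩ.
Fractional drop under load = R_th/(R_th + R_L) = 46.79 / (46.79 + 807) = 0.05480.
So the output falls by 5.48 %.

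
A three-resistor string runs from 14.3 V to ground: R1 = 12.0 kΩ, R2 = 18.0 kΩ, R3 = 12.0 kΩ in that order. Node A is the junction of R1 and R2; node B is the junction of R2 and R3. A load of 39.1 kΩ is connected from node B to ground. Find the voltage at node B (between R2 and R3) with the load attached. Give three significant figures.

At node B, R3 is in parallel with the load: R3‖R_L = 9.182 kΩ.
Below node A the resistance is R2 + (R3‖R_L) = 27.18 kΩ, so V_A = 14.3 × 27.18/39.18 = 9.920 V.
Then V_B = V_A × (R3‖R_L)/(R2 + R3‖R_L) = 9.920 × 9.182/27.18 = 3.35 V.

V ≈ 3.35 V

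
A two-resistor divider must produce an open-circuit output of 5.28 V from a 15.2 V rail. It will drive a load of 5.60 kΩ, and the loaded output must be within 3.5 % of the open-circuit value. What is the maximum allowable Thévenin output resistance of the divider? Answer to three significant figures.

R_th ≤ 203 Ω

Loading drop = R_th/(R_th + R_L) ≤ 0.0350, so R_th ≤ R_L · ε/(1−ε) = 5.60 kΩ × 0.0350/0.9650 = 203 Ω.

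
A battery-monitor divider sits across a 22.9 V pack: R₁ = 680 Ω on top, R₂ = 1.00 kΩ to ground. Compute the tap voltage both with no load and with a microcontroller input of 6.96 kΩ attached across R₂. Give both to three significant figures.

Unloaded: 13.6 V; loaded: 12.9 V

Open-circuit: V = 22.9 × 1000/(680 + 1000) = 13.6 V.
With the load, R₂ becomes R₂‖R_L = 874.4 Ω, so V = 22.9 × 874.4/1554 = 12.9 V.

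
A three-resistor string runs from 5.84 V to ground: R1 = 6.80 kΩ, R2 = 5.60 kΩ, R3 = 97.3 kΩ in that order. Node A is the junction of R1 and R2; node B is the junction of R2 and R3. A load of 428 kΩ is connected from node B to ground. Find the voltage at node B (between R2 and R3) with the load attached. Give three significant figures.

V ≈ 5.05 V

At node B, R3 is in parallel with the load: R3‖R_L = 79.28 kΩ.
Below node A the resistance is R2 + (R3‖R_L) = 84.88 kΩ, so V_A = 5.84 × 84.88/91.68 = 5.407 V.
Then V_B = V_A × (R3‖R_L)/(R2 + R3‖R_L) = 5.407 × 79.28/84.88 = 5.05 V.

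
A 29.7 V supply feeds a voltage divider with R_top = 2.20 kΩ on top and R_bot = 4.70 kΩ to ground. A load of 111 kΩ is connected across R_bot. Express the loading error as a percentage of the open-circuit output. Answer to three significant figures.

1.33 %

The divider's output (Thévenin) resistance is R_top‖R_bot = 1.499 kΩ.
Fractional drop under load = R_th/(R_th + R_L) = 1.499 / (1.499 + 111) = 0.01332.
So the output falls by 1.33 %.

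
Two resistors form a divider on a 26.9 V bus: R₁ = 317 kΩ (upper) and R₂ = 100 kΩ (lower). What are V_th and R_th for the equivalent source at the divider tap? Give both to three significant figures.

V_th = 6.45 V, R_th = 76.0 kΩ

V_th is the open-circuit tap voltage: 26.9 × 100/(317 + 100) = 6.45 V.
With the supply zeroed, R₁ and R₂ appear in parallel from the tap: R_th = R₁‖R₂ = (317 × 100)/417.0 = 76.0 kΩ.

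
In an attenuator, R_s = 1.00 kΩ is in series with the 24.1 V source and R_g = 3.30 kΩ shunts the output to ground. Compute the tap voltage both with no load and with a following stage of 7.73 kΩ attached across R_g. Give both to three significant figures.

Open-circuit: V = 24.1 × 3.30/(1.00 + 3.30) = 18.5 V.
With the load, R_g becomes R_g‖R_L = 2.313 kΩ, so V = 24.1 × 2.313/3.313 = 16.8 V.

Unloaded: 18.5 V; loaded: 16.8 V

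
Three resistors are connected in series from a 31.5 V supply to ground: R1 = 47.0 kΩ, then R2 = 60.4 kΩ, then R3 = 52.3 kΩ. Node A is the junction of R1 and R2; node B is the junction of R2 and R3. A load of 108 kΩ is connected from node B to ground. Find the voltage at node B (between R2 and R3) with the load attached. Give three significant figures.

At node B, R3 is in parallel with the load: R3‖R_L = 35.24 kΩ.
Below node A the resistance is R2 + (R3‖R_L) = 95.64 kΩ, so V_A = 31.5 × 95.64/142.6 = 21.12 V.
Then V_B = V_A × (R3‖R_L)/(R2 + R3‖R_L) = 21.12 × 35.24/95.64 = 7.78 V.

V ≈ 7.78 V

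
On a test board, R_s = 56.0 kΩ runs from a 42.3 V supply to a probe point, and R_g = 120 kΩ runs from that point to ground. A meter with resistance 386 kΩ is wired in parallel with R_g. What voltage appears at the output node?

V_out ≈ 26.2 V

The load sits in parallel with R_g: R_g‖R_L = (120 × 386) / (120 + 386) = 91.54 kΩ.
V_out = 42.3 × 91.54 / (56.0 + 91.54) = 42.3 × 91.54/147.5 = 26.2 V.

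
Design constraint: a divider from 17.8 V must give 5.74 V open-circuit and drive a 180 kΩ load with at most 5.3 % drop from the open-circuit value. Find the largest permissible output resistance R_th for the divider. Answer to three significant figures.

R_th ≤ 10.1 kΩ

Loading drop = R_th/(R_th + R_L) ≤ 0.0530, so R_th ≤ R_L · ε/(1−ε) = 180 kΩ × 0.0530/0.9470 = 10.1 kΩ.
(Any R1, R2 with R2/(R1+R2) = 0.322 and R1‖R2 ≤ 10.1 kΩ will meet the spec.)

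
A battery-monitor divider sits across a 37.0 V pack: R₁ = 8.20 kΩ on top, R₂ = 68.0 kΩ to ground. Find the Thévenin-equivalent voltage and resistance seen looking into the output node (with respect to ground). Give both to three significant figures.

V_th is the open-circuit tap voltage: 37.0 × 68.0/(8.20 + 68.0) = 33.0 V.
With the supply zeroed, R₁ and R₂ appear in parallel from the tap: R_th = R₁‖R₂ = (8.20 × 68.0)/76.20 = 7.32 kΩ.

V_th = 33.0 V, R_th = 7.32 kΩ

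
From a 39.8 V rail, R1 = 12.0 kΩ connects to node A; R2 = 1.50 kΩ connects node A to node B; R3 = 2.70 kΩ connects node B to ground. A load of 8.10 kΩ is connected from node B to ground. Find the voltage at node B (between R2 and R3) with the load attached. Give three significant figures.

V ≈ 5.19 V

At node B, R3 is in parallel with the load: R3‖R_L = 2.025 kΩ.
Below node A the resistance is R2 + (R3‖R_L) = 3.525 kΩ, so V_A = 39.8 × 3.525/15.53 = 9.037 V.
Then V_B = V_A × (R3‖R_L)/(R2 + R3‖R_L) = 9.037 × 2.025/3.525 = 5.19 V.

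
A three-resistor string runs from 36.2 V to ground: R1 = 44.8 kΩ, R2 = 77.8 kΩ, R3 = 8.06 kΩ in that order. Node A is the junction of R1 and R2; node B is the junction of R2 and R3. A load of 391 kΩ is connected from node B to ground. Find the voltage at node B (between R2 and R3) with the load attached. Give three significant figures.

V ≈ 2.19 V

At node B, R3 is in parallel with the load: R3‖R_L = 7.897 kΩ.
Below node A the resistance is R2 + (R3‖R_L) = 85.70 kΩ, so V_A = 36.2 × 85.70/130.5 = 23.77 V.
Then V_B = V_A × (R3‖R_L)/(R2 + R3‖R_L) = 23.77 × 7.897/85.70 = 2.19 V.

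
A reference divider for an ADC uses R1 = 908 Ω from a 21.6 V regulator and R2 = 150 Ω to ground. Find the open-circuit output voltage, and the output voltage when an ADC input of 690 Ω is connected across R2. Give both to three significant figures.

Open-circuit: V = 21.6 × 150/(908 + 150) = 3.06 V.
With the load, R2 becomes R2‖R_L = 123.2 Ω, so V = 21.6 × 123.2/1031 = 2.58 V.

Unloaded: 3.06 V; loaded: 2.58 V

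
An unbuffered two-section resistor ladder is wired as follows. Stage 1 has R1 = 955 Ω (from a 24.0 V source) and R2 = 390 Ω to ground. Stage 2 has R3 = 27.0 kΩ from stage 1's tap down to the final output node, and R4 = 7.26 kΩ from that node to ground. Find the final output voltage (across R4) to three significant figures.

V_out ≈ 1.46 V

Stage 2 presents R3+R4 = 34260 Ω as a load on stage 1's tap.
Stage 1's lower leg becomes R2‖(R3+R4) = 385.6 Ω, so V_mid = 24.0 × 385.6/1341 = 6.903 V.
Stage 2 is itself unloaded: V_out = V_mid × R4/(R3+R4) = 6.903 × 7260/34260 = 1.46 V.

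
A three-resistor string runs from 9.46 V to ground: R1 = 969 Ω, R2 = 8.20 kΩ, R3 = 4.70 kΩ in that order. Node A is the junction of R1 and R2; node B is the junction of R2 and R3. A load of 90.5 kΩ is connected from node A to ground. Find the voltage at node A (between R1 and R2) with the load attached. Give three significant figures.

V ≈ 8.71 V

Below node A the series string R2+R3 = 12900 Ω sits in parallel with the 90500 Ω load: 11290 Ω.
V_A = 9.46 × 11290/(969 + 11290) = 8.71 V.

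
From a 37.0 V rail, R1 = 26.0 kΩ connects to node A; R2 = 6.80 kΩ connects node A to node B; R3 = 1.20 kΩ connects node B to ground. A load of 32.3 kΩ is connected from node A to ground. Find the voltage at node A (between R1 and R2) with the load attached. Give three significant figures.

V ≈ 7.32 V

Below node A the series string R2+R3 = 8.000 kΩ sits in parallel with the 32.3 kΩ load: 6.412 kΩ.
V_A = 37.0 × 6.412/(26.0 + 6.412) = 7.32 V.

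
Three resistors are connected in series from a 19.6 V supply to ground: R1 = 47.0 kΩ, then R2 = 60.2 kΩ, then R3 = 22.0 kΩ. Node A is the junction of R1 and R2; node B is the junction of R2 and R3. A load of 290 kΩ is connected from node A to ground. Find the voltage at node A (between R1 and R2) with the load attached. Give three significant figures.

V ≈ 11.3 V

Below node A the series string R2+R3 = 82.20 kΩ sits in parallel with the 290 kΩ load: 64.05 kΩ.
V_A = 19.6 × 64.05/(47.0 + 64.05) = 11.3 V.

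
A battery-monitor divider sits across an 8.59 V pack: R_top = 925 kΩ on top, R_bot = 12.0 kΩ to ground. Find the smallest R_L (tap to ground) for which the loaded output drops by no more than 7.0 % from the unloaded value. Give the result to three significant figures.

Output resistance R_th = R_top‖R_bot = (925 × 12.0)/937.0 = 11.85 kΩ.
The fractional drop is R_th/(R_th + R_L); requiring this ≤ 0.0700 gives R_L ≥ R_th(1/0.0700 − 1) = 11.85 × 13.29 = 157 kΩ.

R_L(min) ≈ 157 kΩ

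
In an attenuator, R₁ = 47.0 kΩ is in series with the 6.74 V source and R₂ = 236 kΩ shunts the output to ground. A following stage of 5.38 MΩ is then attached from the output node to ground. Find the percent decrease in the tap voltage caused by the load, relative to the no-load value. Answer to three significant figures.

The divider's output (Thévenin) resistance is R₁‖R₂ = 39.19 kΩ.
Fractional drop under load = R_th/(R_th + R_L) = 39.19 / (39.19 + 5380) = 0.007233.
So the output falls by 0.723 %.

0.723 %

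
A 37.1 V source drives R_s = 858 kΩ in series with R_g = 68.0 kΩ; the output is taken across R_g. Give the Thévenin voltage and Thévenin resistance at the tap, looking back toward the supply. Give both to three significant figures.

V_th = 2.72 V, R_th = 63.0 kΩ

V_th is the open-circuit tap voltage: 37.1 × 68.0/(858 + 68.0) = 2.72 V.
With the supply zeroed, R_s and R_g appear in parallel from the tap: R_th = R_s‖R_g = (858 × 68.0)/926.0 = 63.0 kΩ.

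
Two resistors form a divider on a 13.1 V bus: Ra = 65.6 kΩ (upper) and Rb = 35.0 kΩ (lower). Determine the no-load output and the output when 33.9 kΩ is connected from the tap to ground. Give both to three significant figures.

Unloaded: 4.56 V; loaded: 2.72 V

Open-circuit: V = 13.1 × 35.0/(65.6 + 35.0) = 4.56 V.
With the load, Rb becomes Rb‖R_L = 17.22 kΩ, so V = 13.1 × 17.22/82.82 = 2.72 V.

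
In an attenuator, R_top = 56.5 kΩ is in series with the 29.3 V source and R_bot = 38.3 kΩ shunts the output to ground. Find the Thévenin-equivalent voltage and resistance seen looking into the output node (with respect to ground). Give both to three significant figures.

V_th = 11.8 V, R_th = 22.8 kΩ

V_th is the open-circuit tap voltage: 29.3 × 38.3/(56.5 + 38.3) = 11.8 V.
With the supply zeroed, R_top and R_bot appear in parallel from the tap: R_th = R_top‖R_bot = (56.5 × 38.3)/94.80 = 22.8 kΩ.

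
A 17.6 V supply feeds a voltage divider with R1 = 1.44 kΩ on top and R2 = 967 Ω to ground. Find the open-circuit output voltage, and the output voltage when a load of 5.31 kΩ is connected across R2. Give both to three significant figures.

Open-circuit: V = 17.6 × 967/(1440 + 967) = 7.07 V.
With the load, R2 becomes R2‖R_L = 818.0 Ω, so V = 17.6 × 818.0/2258 = 6.38 V.

Unloaded: 7.07 V; loaded: 6.38 V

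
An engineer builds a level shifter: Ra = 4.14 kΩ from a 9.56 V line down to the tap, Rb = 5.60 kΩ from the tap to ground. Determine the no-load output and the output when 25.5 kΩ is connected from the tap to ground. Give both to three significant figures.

Open-circuit: V = 9.56 × 5.60/(4.14 + 5.60) = 5.50 V.
With the load, Rb becomes Rb‖R_L = 4.592 kΩ, so V = 9.56 × 4.592/8.732 = 5.03 V.

Unloaded: 5.50 V; loaded: 5.03 V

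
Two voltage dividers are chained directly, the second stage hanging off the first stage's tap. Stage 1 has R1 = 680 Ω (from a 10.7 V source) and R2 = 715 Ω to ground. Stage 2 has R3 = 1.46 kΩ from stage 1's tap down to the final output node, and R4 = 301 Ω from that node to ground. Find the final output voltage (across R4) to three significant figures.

Stage 2 presents R3+R4 = 1761 Ω as a load on stage 1's tap.
Stage 1's lower leg becomes R2‖(R3+R4) = 508.5 Ω, so V_mid = 10.7 × 508.5/1189 = 4.578 V.
Stage 2 is itself unloaded: V_out = V_mid × R4/(R3+R4) = 4.578 × 301/1761 = 0.783 V.

V_out ≈ 0.783 V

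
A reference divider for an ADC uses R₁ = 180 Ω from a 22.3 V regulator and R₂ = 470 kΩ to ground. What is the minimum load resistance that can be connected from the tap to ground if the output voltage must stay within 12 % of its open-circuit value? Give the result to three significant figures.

Output resistance R_th = R₁‖R₂ = (180 × 470000)/470200 = 179.9 Ω.
The fractional drop is R_th/(R_th + R_L); requiring this ≤ 0.120 gives R_L ≥ R_th(1/0.120 − 1) = 179.9 × 7.333 = 1.32 kΩ.

R_L(min) ≈ 1.32 kΩ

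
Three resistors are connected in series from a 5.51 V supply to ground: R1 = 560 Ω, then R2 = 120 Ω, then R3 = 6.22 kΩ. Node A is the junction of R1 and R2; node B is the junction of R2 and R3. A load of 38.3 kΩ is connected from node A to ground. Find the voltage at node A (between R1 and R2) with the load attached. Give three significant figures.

Below node A the series string R2+R3 = 6340 Ω sits in parallel with the 38300 Ω load: 5440 Ω.
V_A = 5.51 × 5440/(560 + 5440) = 5.00 V.

V ≈ 5.00 V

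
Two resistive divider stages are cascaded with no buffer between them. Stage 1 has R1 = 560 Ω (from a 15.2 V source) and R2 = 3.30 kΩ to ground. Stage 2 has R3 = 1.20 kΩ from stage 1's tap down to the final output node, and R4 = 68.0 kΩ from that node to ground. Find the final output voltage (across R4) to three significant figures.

Stage 2 presents R3+R4 = 69200 Ω as a load on stage 1's tap.
Stage 1's lower leg becomes R2‖(R3+R4) = 3150 Ω, so V_mid = 15.2 × 3150/3710 = 12.91 V.
Stage 2 is itself unloaded: V_out = V_mid × R4/(R3+R4) = 12.91 × 68000/69200 = 12.7 V.

V_out ≈ 12.7 V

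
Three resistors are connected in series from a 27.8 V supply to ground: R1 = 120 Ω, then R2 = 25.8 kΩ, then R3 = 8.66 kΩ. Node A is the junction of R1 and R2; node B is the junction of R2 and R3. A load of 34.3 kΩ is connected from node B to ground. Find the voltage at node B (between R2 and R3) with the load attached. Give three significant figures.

V ≈ 5.85 V

At node B, R3 is in parallel with the load: R3‖R_L = 6914 Ω.
Below node A the resistance is R2 + (R3‖R_L) = 32710 Ω, so V_A = 27.8 × 32710/32830 = 27.70 V.
Then V_B = V_A × (R3‖R_L)/(R2 + R3‖R_L) = 27.70 × 6914/32710 = 5.85 V.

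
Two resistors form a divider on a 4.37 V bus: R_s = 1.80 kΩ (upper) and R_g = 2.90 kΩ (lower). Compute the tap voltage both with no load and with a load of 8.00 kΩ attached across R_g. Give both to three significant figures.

Open-circuit: V = 4.37 × 2.90/(1.80 + 2.90) = 2.70 V.
With the load, R_g becomes R_g‖R_L = 2.128 kΩ, so V = 4.37 × 2.128/3.928 = 2.37 V.

Unloaded: 2.70 V; loaded: 2.37 V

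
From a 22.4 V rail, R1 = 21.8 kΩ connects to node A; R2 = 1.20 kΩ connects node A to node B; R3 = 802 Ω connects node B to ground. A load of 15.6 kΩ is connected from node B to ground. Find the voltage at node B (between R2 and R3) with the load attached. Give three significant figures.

V ≈ 0.719 V

At node B, R3 is in parallel with the load: R3‖R_L = 762.8 Ω.
Below node A the resistance is R2 + (R3‖R_L) = 1963 Ω, so V_A = 22.4 × 1963/23760 = 1.850 V.
Then V_B = V_A × (R3‖R_L)/(R2 + R3‖R_L) = 1.850 × 762.8/1963 = 0.719 V.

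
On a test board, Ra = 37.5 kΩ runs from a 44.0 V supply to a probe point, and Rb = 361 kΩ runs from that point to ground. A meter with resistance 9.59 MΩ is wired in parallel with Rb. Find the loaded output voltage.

V_out ≈ 39.7 V

The load sits in parallel with Rb: Rb‖R_L = (361 × 9590) / (361 + 9590) = 347.9 kΩ.
V_out = 44.0 × 347.9 / (37.5 + 347.9) = 44.0 × 347.9/385.4 = 39.7 V.
(Unloaded it would have been 39.9 V.)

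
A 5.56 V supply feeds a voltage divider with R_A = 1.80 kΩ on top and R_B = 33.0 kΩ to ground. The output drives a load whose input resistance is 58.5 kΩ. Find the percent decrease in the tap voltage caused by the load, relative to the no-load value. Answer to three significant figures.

The divider's output (Thévenin) resistance is R_A‖R_B = 1.707 kΩ.
Fractional drop under load = R_th/(R_th + R_L) = 1.707 / (1.707 + 58.5) = 0.02835.
So the output falls by 2.84 %.

2.84 %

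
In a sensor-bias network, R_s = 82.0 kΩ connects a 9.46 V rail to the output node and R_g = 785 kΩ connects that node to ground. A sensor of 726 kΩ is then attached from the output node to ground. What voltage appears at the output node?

The load sits in parallel with R_g: R_g‖R_L = (785 × 726) / (785 + 726) = 377.2 kΩ.
V_out = 9.46 × 377.2 / (82.0 + 377.2) = 9.46 × 377.2/459.2 = 7.77 V.

V_out ≈ 7.77 V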